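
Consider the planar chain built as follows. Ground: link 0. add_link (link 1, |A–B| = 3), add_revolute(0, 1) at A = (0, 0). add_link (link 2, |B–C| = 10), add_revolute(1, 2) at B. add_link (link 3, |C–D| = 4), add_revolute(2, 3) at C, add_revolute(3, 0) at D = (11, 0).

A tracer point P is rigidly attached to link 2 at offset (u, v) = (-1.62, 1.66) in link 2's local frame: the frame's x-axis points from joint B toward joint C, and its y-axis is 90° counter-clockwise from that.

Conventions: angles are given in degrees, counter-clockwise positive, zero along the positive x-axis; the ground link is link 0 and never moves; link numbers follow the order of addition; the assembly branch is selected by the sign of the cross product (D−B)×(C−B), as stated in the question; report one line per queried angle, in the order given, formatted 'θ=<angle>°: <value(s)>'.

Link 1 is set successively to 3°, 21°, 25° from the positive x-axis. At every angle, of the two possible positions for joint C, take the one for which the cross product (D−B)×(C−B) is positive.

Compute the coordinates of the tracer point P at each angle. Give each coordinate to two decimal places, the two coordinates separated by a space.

A=(0,0), D=(11.00,0)
θ=3°: B = A + 3.00·(cos3°, sin3°) = (2.9959, 0.1570)
θ=3°: |BD| = 8.0057
θ=3°: circle(B,10.00) ∩ circle(D,4.00): a=9.2491, h=3.8018
θ=3°:   candidates: C₊=(12.3178,3.7767) cross=30.436; C₋=(12.1687,-3.8255) cross=-30.436
θ=3°:   branch + wants cross > 0 → take C=(12.3178,3.7767) (cross=30.436)
θ=3°: ex = (C−B)/|BC| = (0.9322,0.3620); ey = (-0.3620,0.9322)
θ=3°: P = B + -1.62·ex + 1.66·ey = (0.8849,1.1181)
θ=21°: B = A + 3.00·(cos21°, sin21°) = (2.8007, 1.0751)
θ=21°: |BD| = 8.2694
θ=21°: circle(B,10.00) ∩ circle(D,4.00): a=9.2137, h=3.8870
θ=21°:   candidates: C₊=(12.4415,3.7312) cross=32.143; C₋=(11.4309,-3.9767) cross=-32.143
θ=21°:   branch + wants cross > 0 → take C=(12.4415,3.7312) (cross=32.143)
θ=21°: ex = (C−B)/|BC| = (0.9641,0.2656); ey = (-0.2656,0.9641)
θ=21°: P = B + -1.62·ex + 1.66·ey = (0.7980,2.2452)
θ=25°: B = A + 3.00·(cos25°, sin25°) = (2.7189, 1.2679)
θ=25°: |BD| = 8.3776
θ=25°: circle(B,10.00) ∩ circle(D,4.00): a=9.2022, h=3.9141
θ=25°:   candidates: C₊=(12.4075,3.7442) cross=32.790; C₋=(11.2227,-3.9938) cross=-32.790
θ=25°:   branch + wants cross > 0 → take C=(12.4075,3.7442) (cross=32.790)
θ=25°: ex = (C−B)/|BC| = (0.9689,0.2476); ey = (-0.2476,0.9689)
θ=25°: P = B + -1.62·ex + 1.66·ey = (0.7383,2.4750)

θ=3°: 0.88 1.12
θ=21°: 0.80 2.25
θ=25°: 0.74 2.47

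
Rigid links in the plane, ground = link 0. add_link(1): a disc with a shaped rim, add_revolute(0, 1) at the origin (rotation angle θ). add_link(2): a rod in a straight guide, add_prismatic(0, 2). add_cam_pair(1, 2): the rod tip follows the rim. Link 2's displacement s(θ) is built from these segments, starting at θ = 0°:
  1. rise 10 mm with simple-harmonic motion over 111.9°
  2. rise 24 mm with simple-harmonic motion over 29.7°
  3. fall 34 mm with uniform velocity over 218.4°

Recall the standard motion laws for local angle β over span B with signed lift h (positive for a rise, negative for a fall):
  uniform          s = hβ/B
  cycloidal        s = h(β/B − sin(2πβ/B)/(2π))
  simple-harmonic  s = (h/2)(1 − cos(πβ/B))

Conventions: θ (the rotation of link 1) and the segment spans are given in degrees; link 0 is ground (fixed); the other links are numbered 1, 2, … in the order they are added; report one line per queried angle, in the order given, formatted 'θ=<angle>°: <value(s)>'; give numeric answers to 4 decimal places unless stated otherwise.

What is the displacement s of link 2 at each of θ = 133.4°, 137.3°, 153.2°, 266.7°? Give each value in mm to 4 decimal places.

segment 1 (0° to 111.9°, simple-harmonic, h = 10) is passed completely: s = 0.0000 + (10) = 10.0000
θ = 133.4° falls in segment 2 (111.9° to 141.6°, simple-harmonic, h = 24): β = 133.4 − 111.9 = 21.5°, B = 29.7°; Δs = 24/2·(1 − cos(π·0.7239)) = 19.7620; s = 10.0000 + 19.7620 = 29.7620
θ = 137.3° falls in segment 2 (111.9° to 141.6°, simple-harmonic, h = 24): β = 137.3 − 111.9 = 25.4°, B = 29.7°; Δs = 24/2·(1 − cos(π·0.8552)) = 22.7800; s = 10.0000 + 22.7800 = 32.7800
segment 2 (111.9° to 141.6°, simple-harmonic, h = 24) is passed completely: s = 10.0000 + (24) = 34.0000
θ = 153.2° falls in segment 3 (141.6° to 360°, uniform, h = -34): β = 153.2 − 141.6 = 11.6°, B = 218.4°; Δs = -34·11.6/218.4 = -1.8059; s = 34.0000 − 1.8059 = 32.1941
θ = 266.7° falls in segment 3 (141.6° to 360°, uniform, h = -34): β = 266.7 − 141.6 = 125.1°, B = 218.4°; Δs = -34·125.1/218.4 = -19.4753; s = 34.0000 − 19.4753 = 14.5247

θ=133.4°: 29.7620
θ=137.3°: 32.7800
θ=153.2°: 32.1941
θ=266.7°: 14.5247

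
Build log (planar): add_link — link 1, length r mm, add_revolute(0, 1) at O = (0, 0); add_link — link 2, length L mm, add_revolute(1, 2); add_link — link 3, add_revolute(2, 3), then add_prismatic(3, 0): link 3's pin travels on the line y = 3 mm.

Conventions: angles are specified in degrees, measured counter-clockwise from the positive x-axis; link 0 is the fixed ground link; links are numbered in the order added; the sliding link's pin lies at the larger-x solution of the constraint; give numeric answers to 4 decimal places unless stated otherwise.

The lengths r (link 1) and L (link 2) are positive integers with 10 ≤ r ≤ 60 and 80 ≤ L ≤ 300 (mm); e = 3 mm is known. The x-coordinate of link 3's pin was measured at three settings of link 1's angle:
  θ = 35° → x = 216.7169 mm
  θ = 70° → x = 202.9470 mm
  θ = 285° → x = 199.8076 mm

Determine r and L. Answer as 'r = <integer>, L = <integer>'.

constraint per measurement: (x − r cos θ)² + (r sin θ − e)² = L²
subtracting the θ₁ and θ₂ equations cancels the r² and L² terms:
r = (x₁² − x₂²) / (2[(x₁cos θ₁ + e sin θ₁) − (x₂cos θ₂ + e sin θ₂)]) = 26.9999 → r = 27
L² = (x₁ − r cos θ₁)² + (r sin θ₁ − e)² = 38024.9944 → L = 195.0000 → L = 195
check at θ₃=285°: x = 199.8076 (printed 199.8076) ✓

r = 27, L = 195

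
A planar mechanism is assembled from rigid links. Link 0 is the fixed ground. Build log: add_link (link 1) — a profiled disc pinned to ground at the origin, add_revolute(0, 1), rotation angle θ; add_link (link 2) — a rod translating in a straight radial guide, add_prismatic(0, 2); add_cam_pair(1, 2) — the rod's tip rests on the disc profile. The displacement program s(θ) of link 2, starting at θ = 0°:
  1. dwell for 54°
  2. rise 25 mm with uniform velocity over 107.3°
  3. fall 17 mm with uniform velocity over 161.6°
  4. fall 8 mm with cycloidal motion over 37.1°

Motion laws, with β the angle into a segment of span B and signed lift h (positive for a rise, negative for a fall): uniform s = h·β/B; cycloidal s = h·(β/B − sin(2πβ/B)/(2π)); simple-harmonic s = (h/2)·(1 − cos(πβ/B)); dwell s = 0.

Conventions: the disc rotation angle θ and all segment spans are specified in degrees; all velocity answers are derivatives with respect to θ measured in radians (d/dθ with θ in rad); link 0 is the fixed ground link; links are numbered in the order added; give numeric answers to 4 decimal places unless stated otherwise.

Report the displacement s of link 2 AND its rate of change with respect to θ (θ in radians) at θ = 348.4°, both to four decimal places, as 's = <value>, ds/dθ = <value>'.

seg 1 [0°–54°] dwell: s stays 0.0000
seg 2 [54°–161.3°] uniform, h=25: full span → s += 25 → s = 25.0000
seg 3 [161.3°–322.9°] uniform, h=-17: full span → s += -17 → s = 8.0000
seg 4 [322.9°–360°] cycloidal, h=-8: θ=348.4° here. β=25.5, B=37.1. -8·(0.6873 − sin(2π·0.6873)/(2π)) = -6.6745 → s = 1.3255
velocity in seg [322.9°–360°] (cycloidal), θ in radians: β = 25.5° = 0.4451 rad, B = 37.1° = 0.6475 rad; ds/dθ = (h/B)(1 − cos(2πβ/B)) = ((-8)/0.6475)(1 − cos(2π·0.6873)) = -17.094974 mm/rad

s = 1.3255, ds/dθ = -17.0950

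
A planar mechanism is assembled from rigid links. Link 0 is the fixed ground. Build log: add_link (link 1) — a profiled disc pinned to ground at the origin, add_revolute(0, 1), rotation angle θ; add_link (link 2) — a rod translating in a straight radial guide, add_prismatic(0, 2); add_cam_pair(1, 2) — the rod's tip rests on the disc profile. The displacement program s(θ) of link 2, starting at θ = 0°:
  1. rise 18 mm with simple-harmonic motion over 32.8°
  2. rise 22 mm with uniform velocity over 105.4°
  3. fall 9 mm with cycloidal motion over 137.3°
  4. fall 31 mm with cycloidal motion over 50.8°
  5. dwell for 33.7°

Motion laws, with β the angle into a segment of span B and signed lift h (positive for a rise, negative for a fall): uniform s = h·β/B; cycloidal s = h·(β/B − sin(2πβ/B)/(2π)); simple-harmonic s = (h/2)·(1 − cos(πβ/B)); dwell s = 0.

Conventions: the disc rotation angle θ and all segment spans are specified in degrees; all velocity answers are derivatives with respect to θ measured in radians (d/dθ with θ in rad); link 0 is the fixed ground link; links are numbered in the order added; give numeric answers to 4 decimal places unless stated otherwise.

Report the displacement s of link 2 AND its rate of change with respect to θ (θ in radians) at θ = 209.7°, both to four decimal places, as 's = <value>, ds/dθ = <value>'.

seg 1 [0°–32.8°] simple-harmonic, h=18: full span → s += 18 → s = 18.0000
seg 2 [32.8°–138.2°] uniform, h=22: full span → s += 22 → s = 40.0000
seg 3 [138.2°–275.5°] cycloidal, h=-9: θ=209.7° here. β=71.5, B=137.3. -9·(0.5208 − sin(2π·0.5208)/(2π)) = -4.8731 → s = 35.1269
velocity in seg [138.2°–275.5°] (cycloidal), θ in radians: β = 71.5° = 1.2479 rad, B = 137.3° = 2.3963 rad; ds/dθ = (h/B)(1 − cos(2πβ/B)) = ((-9)/2.3963)(1 − cos(2π·0.5208)) = -7.479567 mm/rad

s = 35.1269, ds/dθ = -7.4796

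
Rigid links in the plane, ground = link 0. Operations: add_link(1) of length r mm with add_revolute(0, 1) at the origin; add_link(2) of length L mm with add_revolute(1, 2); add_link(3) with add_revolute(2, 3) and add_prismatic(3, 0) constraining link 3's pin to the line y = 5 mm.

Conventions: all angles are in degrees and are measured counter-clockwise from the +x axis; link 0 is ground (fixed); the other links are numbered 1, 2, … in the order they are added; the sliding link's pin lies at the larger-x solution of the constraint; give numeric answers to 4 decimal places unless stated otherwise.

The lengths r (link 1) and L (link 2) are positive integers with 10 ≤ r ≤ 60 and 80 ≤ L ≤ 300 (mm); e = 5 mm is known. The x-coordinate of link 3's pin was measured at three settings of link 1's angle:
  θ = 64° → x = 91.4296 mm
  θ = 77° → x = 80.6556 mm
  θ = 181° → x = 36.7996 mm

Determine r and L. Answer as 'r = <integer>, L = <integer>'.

constraint per measurement: (x − r cos θ)² + (r sin θ − e)² = L²
subtracting the θ₁ and θ₂ equations cancels the r² and L² terms:
r = (x₁² − x₂²) / (2[(x₁cos θ₁ + e sin θ₁) − (x₂cos θ₂ + e sin θ₂)]) = 43.0000 → r = 43
L² = (x₁ − r cos θ₁)² + (r sin θ₁ − e)² = 6400.0018 → L = 80.0000 → L = 80
check at θ₃=181°: x = 36.7996 (printed 36.7996) ✓

r = 43, L = 80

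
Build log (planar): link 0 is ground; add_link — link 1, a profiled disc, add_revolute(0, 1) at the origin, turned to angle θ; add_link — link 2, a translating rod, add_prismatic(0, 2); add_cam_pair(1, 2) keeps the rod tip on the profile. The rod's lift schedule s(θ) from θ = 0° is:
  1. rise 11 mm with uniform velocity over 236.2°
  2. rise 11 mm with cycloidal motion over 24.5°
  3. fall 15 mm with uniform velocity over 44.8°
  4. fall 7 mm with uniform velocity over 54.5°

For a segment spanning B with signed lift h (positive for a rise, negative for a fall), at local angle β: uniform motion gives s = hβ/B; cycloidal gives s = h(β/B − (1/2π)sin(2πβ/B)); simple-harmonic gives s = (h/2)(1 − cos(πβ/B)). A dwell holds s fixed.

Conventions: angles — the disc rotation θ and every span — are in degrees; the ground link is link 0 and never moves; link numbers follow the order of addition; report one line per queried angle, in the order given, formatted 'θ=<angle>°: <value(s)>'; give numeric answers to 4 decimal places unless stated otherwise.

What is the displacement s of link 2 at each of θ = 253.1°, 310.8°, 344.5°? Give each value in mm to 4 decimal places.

seg 1 [0°–236.2°] uniform, h=11: full span → s += 11 → s = 11.0000
seg 2 [236.2°–260.7°] cycloidal, h=11: θ=253.1° here. β=16.9, B=24.5. 11·(0.6898 − sin(2π·0.6898)/(2π)) = 9.2147 → s = 20.2147
seg 2 [236.2°–260.7°] cycloidal, h=11: full span → s += 11 → s = 22.0000
seg 3 [260.7°–305.5°] uniform, h=-15: full span → s += -15 → s = 7.0000
seg 4 [305.5°–360°] uniform, h=-7: θ=310.8° here. β=5.3, B=54.5. -7·5.3/54.5 = -0.6807 → s = 6.3193
seg 4 [305.5°–360°] uniform, h=-7: θ=344.5° here. β=39, B=54.5. -7·39/54.5 = -5.0092 → s = 1.9908

θ=253.1°: 20.2147
θ=310.8°: 6.3193
θ=344.5°: 1.9908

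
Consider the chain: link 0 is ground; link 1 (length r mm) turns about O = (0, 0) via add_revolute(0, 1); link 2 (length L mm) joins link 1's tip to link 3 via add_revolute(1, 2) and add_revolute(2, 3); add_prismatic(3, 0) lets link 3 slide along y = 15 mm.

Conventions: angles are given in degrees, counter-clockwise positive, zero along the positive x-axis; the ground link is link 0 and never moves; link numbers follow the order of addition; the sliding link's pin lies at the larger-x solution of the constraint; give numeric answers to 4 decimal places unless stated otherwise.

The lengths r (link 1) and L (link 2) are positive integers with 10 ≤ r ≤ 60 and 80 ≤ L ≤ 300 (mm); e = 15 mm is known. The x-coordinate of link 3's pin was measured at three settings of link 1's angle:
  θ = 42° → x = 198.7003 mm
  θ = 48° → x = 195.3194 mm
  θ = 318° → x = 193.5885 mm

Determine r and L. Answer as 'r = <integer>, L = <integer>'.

constraint per measurement: (x − r cos θ)² + (r sin θ − e)² = L²
subtracting the θ₁ and θ₂ equations cancels the r² and L² terms:
r = (x₁² − x₂²) / (2[(x₁cos θ₁ + e sin θ₁) − (x₂cos θ₂ + e sin θ₂)]) = 42.0003 → r = 42
L² = (x₁ − r cos θ₁)² + (r sin θ₁ − e)² = 28224.0043 → L = 168.0000 → L = 168
check at θ₃=318°: x = 193.5885 (printed 193.5885) ✓

r = 42, L = 168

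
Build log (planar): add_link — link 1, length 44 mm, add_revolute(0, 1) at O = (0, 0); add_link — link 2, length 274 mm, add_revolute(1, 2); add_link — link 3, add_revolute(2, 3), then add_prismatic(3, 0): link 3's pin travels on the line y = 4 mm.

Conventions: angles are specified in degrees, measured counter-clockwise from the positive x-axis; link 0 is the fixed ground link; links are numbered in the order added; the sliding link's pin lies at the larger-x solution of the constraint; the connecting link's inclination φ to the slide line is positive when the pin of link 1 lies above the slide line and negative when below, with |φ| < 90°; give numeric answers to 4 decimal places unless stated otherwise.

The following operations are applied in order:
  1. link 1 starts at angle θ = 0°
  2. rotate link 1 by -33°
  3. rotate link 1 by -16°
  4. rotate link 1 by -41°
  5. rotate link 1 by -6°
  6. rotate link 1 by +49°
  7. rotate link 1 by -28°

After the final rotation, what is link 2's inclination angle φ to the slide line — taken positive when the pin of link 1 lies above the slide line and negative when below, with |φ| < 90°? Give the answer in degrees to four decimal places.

geometry: r = 44 mm, L = 274 mm, e = 4 mm; θ starts at 0°
rotate link 1 by -33°: θ ← 0° -33° = -33°
rotate link 1 by -16°: θ ← -33° -16° = -49°
rotate link 1 by -41°: θ ← -49° -41° = -90°
rotate link 1 by -6°: θ ← -90° -6° = -96°
rotate link 1 by +49°: θ ← -96° +49° = -47°
rotate link 1 by -28°: θ ← -47° -28° = -75°
h = r sin θ − e = -42.500736 − 4 = -46.500736
sin φ = h / L = -46.500736 / 274 = -0.16971072
φ = arcsin(-0.16971072) = -9.771000°

-9.7710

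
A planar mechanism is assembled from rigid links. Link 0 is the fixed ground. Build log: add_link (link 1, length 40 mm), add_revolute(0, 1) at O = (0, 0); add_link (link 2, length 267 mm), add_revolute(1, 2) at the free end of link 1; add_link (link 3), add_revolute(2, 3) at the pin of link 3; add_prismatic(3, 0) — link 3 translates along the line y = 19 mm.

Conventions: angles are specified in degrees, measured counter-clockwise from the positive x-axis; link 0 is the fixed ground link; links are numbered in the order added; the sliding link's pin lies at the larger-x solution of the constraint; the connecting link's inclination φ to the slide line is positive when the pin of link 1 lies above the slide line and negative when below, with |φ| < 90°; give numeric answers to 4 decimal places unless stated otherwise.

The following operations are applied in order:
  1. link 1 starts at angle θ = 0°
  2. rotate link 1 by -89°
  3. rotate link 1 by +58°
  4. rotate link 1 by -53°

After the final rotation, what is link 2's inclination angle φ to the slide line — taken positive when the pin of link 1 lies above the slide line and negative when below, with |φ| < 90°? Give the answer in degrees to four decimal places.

geometry: r = 40 mm, L = 267 mm, e = 19 mm; θ starts at 0°
rotate link 1 by -89°: θ ← 0° -89° = -89°
rotate link 1 by +58°: θ ← -89° +58° = -31°
rotate link 1 by -53°: θ ← -31° -53° = -84°
h = r sin θ − e = -39.780876 − 19 = -58.780876
sin φ = h / L = -58.780876 / 267 = -0.22015309
φ = arcsin(-0.22015309) = -12.718025°

-12.7180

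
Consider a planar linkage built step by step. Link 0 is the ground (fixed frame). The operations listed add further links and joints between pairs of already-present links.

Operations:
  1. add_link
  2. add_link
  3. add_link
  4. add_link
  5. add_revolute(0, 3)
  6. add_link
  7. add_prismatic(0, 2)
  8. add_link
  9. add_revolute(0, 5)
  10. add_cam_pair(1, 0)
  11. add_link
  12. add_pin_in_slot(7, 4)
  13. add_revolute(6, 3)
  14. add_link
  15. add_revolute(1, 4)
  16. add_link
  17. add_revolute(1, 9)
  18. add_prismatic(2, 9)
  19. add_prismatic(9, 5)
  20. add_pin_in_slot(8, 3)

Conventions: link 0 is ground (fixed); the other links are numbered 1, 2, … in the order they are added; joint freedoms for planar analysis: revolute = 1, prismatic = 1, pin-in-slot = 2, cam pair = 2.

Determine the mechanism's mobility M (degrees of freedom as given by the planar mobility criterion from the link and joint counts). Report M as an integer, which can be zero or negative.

ground; <1,0,0>
#1 <2,0,0>
#2 <3,0,0>
#3 <4,0,0>
#4 <5,0,0>
R:0↔3 J1 <5,1,0>
#5 <6,1,0>
P:0↔2 J1 <6,2,0>
#6 <7,2,0>
R:0↔5 J1 <7,3,0>
C:1↔0 J2 <7,3,1>
#7 <8,3,1>
PS:7↔4 J2 <8,3,2>
R:6↔3 J1 <8,4,2>
#8 <9,4,2>
R:1↔4 J1 <9,5,2>
#9 <10,5,2>
R:1↔9 J1 <10,6,2>
P:2↔9 J1 <10,7,2>
P:9↔5 J1 <10,8,2>
PS:8↔3 J2 <10,8,3>
3×9 − 2×8 − 1×3 = 8

M = 8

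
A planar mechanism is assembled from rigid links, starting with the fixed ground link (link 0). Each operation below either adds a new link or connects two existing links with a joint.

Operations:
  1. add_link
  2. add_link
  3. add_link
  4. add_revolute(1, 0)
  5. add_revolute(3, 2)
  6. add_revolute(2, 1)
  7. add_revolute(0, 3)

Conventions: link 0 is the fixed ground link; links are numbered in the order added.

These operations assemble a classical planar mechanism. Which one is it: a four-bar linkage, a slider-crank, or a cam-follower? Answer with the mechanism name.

links: 4 (incl. ground); joints: 4 revolute, 0 prismatic, 0 higher (cam) pair, forming one closed loop
4 links in a single 4R loop → four-bar linkage

four-bar linkage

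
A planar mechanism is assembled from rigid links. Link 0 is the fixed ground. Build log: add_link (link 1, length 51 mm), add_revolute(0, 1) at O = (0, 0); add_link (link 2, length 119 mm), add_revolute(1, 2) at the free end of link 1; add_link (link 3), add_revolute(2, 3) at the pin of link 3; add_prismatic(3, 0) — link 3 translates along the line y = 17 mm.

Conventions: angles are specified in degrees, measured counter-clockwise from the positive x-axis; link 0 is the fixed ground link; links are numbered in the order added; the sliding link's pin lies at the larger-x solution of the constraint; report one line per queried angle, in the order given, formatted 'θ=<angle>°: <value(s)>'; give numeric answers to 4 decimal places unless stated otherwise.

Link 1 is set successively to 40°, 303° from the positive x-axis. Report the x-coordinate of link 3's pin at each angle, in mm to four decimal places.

geometry: r = 51 mm, L = 119 mm, e = 17 mm
θ=40°: crank pin P = (r cos θ, r sin θ) = (39.068267, 32.782168)
θ=40°: h = r sin θ − e = 32.782168 − 17 = 15.782168
θ=40°: x = r cos θ + √(L² − h²) = 39.068267 + 117.948816 = 157.017082
θ=303°: crank pin P = (r cos θ, r sin θ) = (27.776591, -42.772199)
θ=303°: h = r sin θ − e = -42.772199 − 17 = -59.772199
θ=303°: x = r cos θ + √(L² − h²) = 27.776591 + 102.899389 = 130.675980

θ=40°: 157.0171
θ=303°: 130.6760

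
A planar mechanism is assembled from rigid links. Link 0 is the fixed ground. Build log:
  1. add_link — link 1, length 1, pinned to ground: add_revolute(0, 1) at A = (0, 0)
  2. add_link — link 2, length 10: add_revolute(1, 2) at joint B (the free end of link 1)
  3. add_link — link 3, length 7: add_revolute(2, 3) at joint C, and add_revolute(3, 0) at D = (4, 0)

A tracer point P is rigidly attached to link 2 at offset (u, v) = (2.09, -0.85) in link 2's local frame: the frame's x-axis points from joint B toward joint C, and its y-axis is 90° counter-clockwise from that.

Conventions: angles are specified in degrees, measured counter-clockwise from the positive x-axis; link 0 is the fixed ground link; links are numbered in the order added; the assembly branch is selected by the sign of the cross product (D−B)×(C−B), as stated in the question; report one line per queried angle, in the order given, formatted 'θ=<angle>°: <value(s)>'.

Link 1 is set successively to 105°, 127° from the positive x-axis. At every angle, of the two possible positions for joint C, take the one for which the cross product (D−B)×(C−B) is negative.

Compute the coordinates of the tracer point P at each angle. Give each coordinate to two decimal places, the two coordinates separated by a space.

A=(0,0), D=(4.00,0)
θ=105°: B = A + 1.00·(cos105°, sin105°) = (-0.2588, 0.9659)
θ=105°: |BD| = 4.3670
θ=105°: circle(B,10.00) ∩ circle(D,7.00): a=8.0228, h=5.9695
θ=105°:   candidates: C₊=(8.8856,5.0131) cross=26.069; C₋=(6.2448,-6.6303) cross=-26.069
θ=105°:   branch - wants cross < 0 → take C=(6.2448,-6.6303) (cross=-26.069)
θ=105°: ex = (C−B)/|BC| = (0.6504,-0.7596); ey = (0.7596,0.6504)
θ=105°: P = B + 2.09·ex + -0.85·ey = (0.4548,-1.1745)
θ=127°: B = A + 1.00·(cos127°, sin127°) = (-0.6018, 0.7986)
θ=127°: |BD| = 4.6706
θ=127°: circle(B,10.00) ∩ circle(D,7.00): a=7.7950, h=6.2640
θ=127°:   candidates: C₊=(8.1495,5.6375) cross=29.257; C₋=(6.0073,-6.7060) cross=-29.257
θ=127°:   branch - wants cross < 0 → take C=(6.0073,-6.7060) (cross=-29.257)
θ=127°: ex = (C−B)/|BC| = (0.6609,-0.7505); ey = (0.7505,0.6609)
θ=127°: P = B + 2.09·ex + -0.85·ey = (0.1416,-1.3316)

θ=105°: 0.45 -1.17
θ=127°: 0.14 -1.33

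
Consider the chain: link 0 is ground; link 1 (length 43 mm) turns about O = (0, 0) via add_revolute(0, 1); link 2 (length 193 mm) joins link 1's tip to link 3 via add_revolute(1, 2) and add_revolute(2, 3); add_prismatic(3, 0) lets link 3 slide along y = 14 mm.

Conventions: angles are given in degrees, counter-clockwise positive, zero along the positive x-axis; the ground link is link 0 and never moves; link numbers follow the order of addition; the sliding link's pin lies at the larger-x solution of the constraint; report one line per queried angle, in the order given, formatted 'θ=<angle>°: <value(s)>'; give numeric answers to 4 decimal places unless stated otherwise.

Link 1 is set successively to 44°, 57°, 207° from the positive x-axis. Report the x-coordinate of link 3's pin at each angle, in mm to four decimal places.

geometry: r = 43 mm, L = 193 mm, e = 14 mm
θ=44°: crank pin P = (r cos θ, r sin θ) = (30.931611, 29.870310)
θ=44°: h = r sin θ − e = 29.870310 − 14 = 15.870310
θ=44°: x = r cos θ + √(L² − h²) = 30.931611 + 192.346389 = 223.278000
θ=57°: crank pin P = (r cos θ, r sin θ) = (23.419479, 36.062834)
θ=57°: h = r sin θ − e = 36.062834 − 14 = 22.062834
θ=57°: x = r cos θ + √(L² − h²) = 23.419479 + 191.734794 = 215.154273
θ=207°: crank pin P = (r cos θ, r sin θ) = (-38.313281, -19.521591)
θ=207°: h = r sin θ − e = -19.521591 − 14 = -33.521591
θ=207°: x = r cos θ + √(L² − h²) = -38.313281 + 190.066575 = 151.753294

θ=44°: 223.2780
θ=57°: 215.1543
θ=207°: 151.7533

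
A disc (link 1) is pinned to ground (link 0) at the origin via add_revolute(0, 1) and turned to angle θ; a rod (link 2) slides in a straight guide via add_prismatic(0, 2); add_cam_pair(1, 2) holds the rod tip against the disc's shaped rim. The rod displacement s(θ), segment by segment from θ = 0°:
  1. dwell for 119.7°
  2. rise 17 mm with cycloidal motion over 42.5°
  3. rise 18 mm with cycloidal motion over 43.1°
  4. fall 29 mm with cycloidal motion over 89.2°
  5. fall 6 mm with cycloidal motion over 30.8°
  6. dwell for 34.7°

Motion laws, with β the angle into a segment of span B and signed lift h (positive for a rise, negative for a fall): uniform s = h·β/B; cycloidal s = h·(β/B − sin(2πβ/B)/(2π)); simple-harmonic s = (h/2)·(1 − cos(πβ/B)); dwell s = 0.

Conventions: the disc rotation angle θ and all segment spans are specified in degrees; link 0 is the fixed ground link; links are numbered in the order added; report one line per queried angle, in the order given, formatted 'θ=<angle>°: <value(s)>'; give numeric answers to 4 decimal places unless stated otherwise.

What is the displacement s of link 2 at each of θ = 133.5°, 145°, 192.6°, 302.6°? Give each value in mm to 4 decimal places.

segment 1 (0° to 119.7°, dwell): s unchanged at 0.0000
θ = 133.5° falls in segment 2 (119.7° to 162.2°, cycloidal, h = 17): β = 133.5 − 119.7 = 13.8°, B = 42.5°; Δs = 17·(0.3247 − sin(2π·0.3247)/(2π)) = 3.1070; s = 0.0000 + 3.1070 = 3.1070
θ = 145° falls in segment 2 (119.7° to 162.2°, cycloidal, h = 17): β = 145 − 119.7 = 25.3°, B = 42.5°; Δs = 17·(0.5953 − sin(2π·0.5953)/(2π)) = 11.6449; s = 0.0000 + 11.6449 = 11.6449
segment 2 (119.7° to 162.2°, cycloidal, h = 17) is passed completely: s = 0.0000 + (17) = 17.0000
θ = 192.6° falls in segment 3 (162.2° to 205.3°, cycloidal, h = 18): β = 192.6 − 162.2 = 30.4°, B = 43.1°; Δs = 18·(0.7053 − sin(2π·0.7053)/(2π)) = 15.4488; s = 17.0000 + 15.4488 = 32.4488
segment 3 (162.2° to 205.3°, cycloidal, h = 18) is passed completely: s = 17.0000 + (18) = 35.0000
segment 4 (205.3° to 294.5°, cycloidal, h = -29) is passed completely: s = 35.0000 + (-29) = 6.0000
θ = 302.6° falls in segment 5 (294.5° to 325.3°, cycloidal, h = -6): β = 302.6 − 294.5 = 8.1°, B = 30.8°; Δs = -6·(0.2630 − sin(2π·0.2630)/(2π)) = -0.6262; s = 6.0000 − 0.6262 = 5.3738

θ=133.5°: 3.1070
θ=145°: 11.6449
θ=192.6°: 32.4488
θ=302.6°: 5.3738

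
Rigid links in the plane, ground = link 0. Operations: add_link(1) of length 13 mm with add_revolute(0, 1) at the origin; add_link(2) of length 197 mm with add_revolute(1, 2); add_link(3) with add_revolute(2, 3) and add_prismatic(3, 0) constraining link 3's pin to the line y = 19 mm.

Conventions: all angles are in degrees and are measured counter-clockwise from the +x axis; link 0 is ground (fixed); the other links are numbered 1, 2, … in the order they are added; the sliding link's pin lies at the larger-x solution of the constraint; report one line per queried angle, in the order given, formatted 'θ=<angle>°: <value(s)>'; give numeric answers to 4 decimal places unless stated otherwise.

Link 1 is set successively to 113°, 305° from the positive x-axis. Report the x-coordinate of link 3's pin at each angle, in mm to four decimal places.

geometry: r = 13 mm, L = 197 mm, e = 19 mm
θ=113°: crank pin P = (r cos θ, r sin θ) = (-5.079505, 11.966563)
θ=113°: h = r sin θ − e = 11.966563 − 19 = -7.033437
θ=113°: x = r cos θ + √(L² − h²) = -5.079505 + 196.874404 = 191.794899
θ=305°: crank pin P = (r cos θ, r sin θ) = (7.456494, -10.648977)
θ=305°: h = r sin θ − e = -10.648977 − 19 = -29.648977
θ=305°: x = r cos θ + √(L² − h²) = 7.456494 + 194.756099 = 202.212593

θ=113°: 191.7949
θ=305°: 202.2126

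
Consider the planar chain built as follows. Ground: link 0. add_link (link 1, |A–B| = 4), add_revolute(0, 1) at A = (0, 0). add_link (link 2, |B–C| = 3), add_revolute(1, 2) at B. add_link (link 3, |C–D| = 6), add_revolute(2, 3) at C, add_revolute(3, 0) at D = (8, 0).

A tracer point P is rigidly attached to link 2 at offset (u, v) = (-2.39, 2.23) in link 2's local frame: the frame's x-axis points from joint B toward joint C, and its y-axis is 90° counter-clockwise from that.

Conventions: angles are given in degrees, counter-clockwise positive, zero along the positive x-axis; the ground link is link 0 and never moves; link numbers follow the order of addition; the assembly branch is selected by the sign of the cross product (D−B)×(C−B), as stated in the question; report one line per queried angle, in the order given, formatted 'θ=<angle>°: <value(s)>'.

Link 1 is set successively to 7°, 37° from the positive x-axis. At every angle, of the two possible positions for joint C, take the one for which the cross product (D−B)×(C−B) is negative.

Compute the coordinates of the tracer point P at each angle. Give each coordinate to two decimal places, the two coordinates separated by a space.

A=(0,0), D=(8.00,0)
θ=7°: B = A + 4.00·(cos7°, sin7°) = (3.9702, 0.4875)
θ=7°: |BD| = 4.0592
θ=7°: circle(B,3.00) ∩ circle(D,6.00): a=-1.2962, h=2.7055
θ=7°:   candidates: C₊=(3.0083,3.3291) cross=10.982; C₋=(2.3585,-2.0428) cross=-10.982
θ=7°:   branch - wants cross < 0 → take C=(2.3585,-2.0428) (cross=-10.982)
θ=7°: ex = (C−B)/|BC| = (-0.5372,-0.8434); ey = (0.8434,-0.5372)
θ=7°: P = B + -2.39·ex + 2.23·ey = (7.1350,1.3052)
θ=37°: B = A + 4.00·(cos37°, sin37°) = (3.1945, 2.4073)
θ=37°: |BD| = 5.3747
θ=37°: circle(B,3.00) ∩ circle(D,6.00): a=0.1756, h=2.9949
θ=37°:   candidates: C₊=(4.6929,5.0063) cross=16.096; C₋=(2.0102,-0.3490) cross=-16.096
θ=37°:   branch - wants cross < 0 → take C=(2.0102,-0.3490) (cross=-16.096)
θ=37°: ex = (C−B)/|BC| = (-0.3948,-0.9188); ey = (0.9188,-0.3948)
θ=37°: P = B + -2.39·ex + 2.23·ey = (6.1870,3.7227)

θ=7°: 7.14 1.31
θ=37°: 6.19 3.72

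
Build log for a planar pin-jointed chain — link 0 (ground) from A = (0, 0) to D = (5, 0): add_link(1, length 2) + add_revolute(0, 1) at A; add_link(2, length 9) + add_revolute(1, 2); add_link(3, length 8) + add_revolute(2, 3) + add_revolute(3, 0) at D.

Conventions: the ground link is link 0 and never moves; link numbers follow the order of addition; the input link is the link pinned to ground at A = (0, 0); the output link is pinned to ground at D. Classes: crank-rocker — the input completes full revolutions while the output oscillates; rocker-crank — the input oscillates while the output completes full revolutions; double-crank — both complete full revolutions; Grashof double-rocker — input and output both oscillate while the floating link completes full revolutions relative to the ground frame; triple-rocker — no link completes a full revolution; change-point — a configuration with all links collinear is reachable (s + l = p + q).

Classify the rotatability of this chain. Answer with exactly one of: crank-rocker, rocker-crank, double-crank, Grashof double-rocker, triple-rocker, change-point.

lengths: ground=5, input=2, coupler=9, output=8
sorted: s=2 (shortest), l=9 (longest), p+q=13
s + l = 11 vs p + q = 13
s + l < p + q (Grashof) with shortest = input link → crank-rocker

crank-rocker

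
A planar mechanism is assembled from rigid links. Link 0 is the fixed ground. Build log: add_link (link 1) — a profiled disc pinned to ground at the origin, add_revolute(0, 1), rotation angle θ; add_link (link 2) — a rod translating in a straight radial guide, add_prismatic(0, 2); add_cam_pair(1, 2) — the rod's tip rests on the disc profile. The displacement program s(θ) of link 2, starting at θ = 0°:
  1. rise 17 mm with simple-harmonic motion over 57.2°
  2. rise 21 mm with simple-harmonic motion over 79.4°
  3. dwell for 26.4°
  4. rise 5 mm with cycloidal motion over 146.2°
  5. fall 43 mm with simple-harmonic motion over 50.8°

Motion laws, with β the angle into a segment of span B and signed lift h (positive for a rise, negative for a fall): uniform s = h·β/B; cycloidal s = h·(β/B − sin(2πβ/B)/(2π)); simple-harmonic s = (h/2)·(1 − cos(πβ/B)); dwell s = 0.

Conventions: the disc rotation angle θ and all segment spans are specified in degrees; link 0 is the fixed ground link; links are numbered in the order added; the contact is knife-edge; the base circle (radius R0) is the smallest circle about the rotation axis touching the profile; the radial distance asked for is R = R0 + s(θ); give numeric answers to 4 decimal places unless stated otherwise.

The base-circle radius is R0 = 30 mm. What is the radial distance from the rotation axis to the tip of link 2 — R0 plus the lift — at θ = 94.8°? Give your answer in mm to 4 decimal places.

seg 1 [0°–57.2°] simple-harmonic, h=17: full span → s += 17 → s = 17.0000
seg 2 [57.2°–136.6°] simple-harmonic, h=21: θ=94.8° here. β=37.6, B=79.4. 21/2·(1 − cos(π·0.4736)) = 9.6286 → s = 26.6286
R = R0 + s = 30 + 26.6286 = 56.6286

56.6286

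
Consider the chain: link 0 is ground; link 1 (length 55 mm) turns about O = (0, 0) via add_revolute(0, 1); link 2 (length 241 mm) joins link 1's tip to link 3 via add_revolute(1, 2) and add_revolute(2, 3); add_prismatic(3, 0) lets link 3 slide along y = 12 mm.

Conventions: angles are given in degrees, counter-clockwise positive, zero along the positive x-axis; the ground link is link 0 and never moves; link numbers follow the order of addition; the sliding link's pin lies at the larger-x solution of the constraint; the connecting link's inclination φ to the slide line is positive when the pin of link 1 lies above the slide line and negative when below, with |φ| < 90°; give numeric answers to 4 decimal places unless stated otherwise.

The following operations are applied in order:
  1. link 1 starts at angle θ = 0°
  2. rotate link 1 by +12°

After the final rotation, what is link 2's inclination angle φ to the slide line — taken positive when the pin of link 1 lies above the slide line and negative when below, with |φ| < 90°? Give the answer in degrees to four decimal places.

geometry: r = 55 mm, L = 241 mm, e = 12 mm; θ starts at 0°
rotate link 1 by +12°: θ ← 0° +12° = 12°
h = r sin θ − e = 11.435143 − 12 = -0.564857
sin φ = h / L = -0.564857 / 241 = -0.00234381
φ = arcsin(-0.00234381) = -0.134290°

-0.1343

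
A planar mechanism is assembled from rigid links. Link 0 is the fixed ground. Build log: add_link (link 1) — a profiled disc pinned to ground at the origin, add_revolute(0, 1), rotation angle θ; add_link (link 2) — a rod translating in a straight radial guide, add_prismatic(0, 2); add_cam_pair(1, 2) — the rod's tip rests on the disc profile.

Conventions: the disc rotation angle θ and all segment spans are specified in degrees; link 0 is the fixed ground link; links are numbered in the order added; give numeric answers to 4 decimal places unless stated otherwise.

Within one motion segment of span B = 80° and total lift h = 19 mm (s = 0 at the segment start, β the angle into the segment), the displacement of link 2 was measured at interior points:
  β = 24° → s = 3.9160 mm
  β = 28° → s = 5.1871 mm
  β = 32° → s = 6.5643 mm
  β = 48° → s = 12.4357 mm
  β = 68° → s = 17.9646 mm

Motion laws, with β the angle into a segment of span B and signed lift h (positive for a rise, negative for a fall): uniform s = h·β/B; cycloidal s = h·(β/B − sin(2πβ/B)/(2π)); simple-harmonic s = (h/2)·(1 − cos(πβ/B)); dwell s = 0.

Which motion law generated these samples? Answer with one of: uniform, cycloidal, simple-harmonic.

candidates at β/B = r: uniform s = h·r (linear in β); cycloidal s = h·(r − sin(2πr)/(2π)); simple-harmonic s = (h/2)(1 − cos(πr))
β=24°: printed 3.9160 | uniform 5.7000, cycloidal 2.8241, simple-harmonic 3.9160
β=28°: printed 5.1871 | uniform 6.6500, cycloidal 4.2036, simple-harmonic 5.1871
β=32°: printed 6.5643 | uniform 7.6000, cycloidal 5.8226, simple-harmonic 6.5643
β=48°: printed 12.4357 | uniform 11.4000, cycloidal 13.1774, simple-harmonic 12.4357
β=68°: printed 17.9646 | uniform 16.1500, cycloidal 18.5964, simple-harmonic 17.9646
only one law matches every sample → simple-harmonic

simple-harmonic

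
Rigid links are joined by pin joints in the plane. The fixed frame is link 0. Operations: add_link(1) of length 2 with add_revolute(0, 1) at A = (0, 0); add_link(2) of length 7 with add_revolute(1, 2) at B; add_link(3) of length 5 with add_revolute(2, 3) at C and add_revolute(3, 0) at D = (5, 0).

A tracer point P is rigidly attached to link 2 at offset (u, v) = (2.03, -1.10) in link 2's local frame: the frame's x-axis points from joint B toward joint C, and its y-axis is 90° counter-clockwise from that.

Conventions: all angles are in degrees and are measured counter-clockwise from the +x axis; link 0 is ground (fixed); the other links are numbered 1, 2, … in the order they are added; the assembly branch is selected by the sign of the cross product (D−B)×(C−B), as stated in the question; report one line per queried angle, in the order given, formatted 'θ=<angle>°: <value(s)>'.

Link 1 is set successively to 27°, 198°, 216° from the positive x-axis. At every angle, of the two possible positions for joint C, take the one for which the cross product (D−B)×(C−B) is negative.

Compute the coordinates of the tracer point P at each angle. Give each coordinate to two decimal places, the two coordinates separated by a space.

A=(0,0), D=(5.00,0)
θ=27°: B = A + 2.00·(cos27°, sin27°) = (1.7820, 0.9080)
θ=27°: |BD| = 3.3436
θ=27°: circle(B,7.00) ∩ circle(D,5.00): a=5.2607, h=4.6179
θ=27°:   candidates: C₊=(8.0991,3.9237) cross=15.440; C₋=(5.5911,-4.9649) cross=-15.440
θ=27°:   branch - wants cross < 0 → take C=(5.5911,-4.9649) (cross=-15.440)
θ=27°: ex = (C−B)/|BC| = (0.5441,-0.8390); ey = (0.8390,0.5441)
θ=27°: P = B + 2.03·ex + -1.10·ey = (1.9637,-1.3937)
θ=198°: B = A + 2.00·(cos198°, sin198°) = (-1.9021, -0.6180)
θ=198°: |BD| = 6.9297
θ=198°: circle(B,7.00) ∩ circle(D,5.00): a=5.1965, h=4.6900
θ=198°:   candidates: C₊=(2.8554,4.5167) cross=32.500; C₋=(3.6920,-4.8259) cross=-32.500
θ=198°:   branch - wants cross < 0 → take C=(3.6920,-4.8259) (cross=-32.500)
θ=198°: ex = (C−B)/|BC| = (0.7992,-0.6011); ey = (0.6011,0.7992)
θ=198°: P = B + 2.03·ex + -1.10·ey = (-0.9411,-2.7174)
θ=216°: B = A + 2.00·(cos216°, sin216°) = (-1.6180, -1.1756)
θ=216°: |BD| = 6.7216
θ=216°: circle(B,7.00) ∩ circle(D,5.00): a=5.1461, h=4.7453
θ=216°:   candidates: C₊=(2.6188,4.3966) cross=31.896; C₋=(4.2787,-4.9477) cross=-31.896
θ=216°:   branch - wants cross < 0 → take C=(4.2787,-4.9477) (cross=-31.896)
θ=216°: ex = (C−B)/|BC| = (0.8424,-0.5389); ey = (0.5389,0.8424)
θ=216°: P = B + 2.03·ex + -1.10·ey = (-0.5008,-3.1961)

θ=27°: 1.96 -1.39
θ=198°: -0.94 -2.72
θ=216°: -0.50 -3.20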